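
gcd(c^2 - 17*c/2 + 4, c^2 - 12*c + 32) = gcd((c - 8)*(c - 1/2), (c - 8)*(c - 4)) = c - 8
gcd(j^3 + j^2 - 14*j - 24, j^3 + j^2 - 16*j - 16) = j - 4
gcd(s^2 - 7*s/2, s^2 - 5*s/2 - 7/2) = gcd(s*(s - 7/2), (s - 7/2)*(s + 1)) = s - 7/2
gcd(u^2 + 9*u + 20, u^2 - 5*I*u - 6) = 1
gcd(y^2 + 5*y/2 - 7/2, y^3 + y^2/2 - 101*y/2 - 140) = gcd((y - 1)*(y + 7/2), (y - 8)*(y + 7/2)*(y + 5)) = y + 7/2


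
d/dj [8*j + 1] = 8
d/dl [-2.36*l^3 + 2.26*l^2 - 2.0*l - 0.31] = -7.08*l^2 + 4.52*l - 2.0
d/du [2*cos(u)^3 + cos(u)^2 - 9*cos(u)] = (-6*cos(u)^2 - 2*cos(u) + 9)*sin(u)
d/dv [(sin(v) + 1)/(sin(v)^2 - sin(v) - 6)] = (-2*sin(v) + cos(v)^2 - 6)*cos(v)/(sin(v) + cos(v)^2 + 5)^2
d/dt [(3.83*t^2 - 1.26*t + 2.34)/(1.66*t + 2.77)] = (6.3578*t^2 + 21.2182*t - 7.3746)/(2.7556*t^2 + 9.1964*t + 7.6729)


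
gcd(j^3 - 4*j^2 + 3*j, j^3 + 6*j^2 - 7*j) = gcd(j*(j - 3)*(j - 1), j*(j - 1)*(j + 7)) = j^2 - j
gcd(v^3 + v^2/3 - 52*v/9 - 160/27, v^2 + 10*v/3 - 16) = v - 8/3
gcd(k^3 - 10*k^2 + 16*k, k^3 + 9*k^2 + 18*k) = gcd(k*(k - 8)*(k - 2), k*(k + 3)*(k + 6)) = k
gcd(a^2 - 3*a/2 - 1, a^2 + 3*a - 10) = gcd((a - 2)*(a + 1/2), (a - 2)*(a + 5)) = a - 2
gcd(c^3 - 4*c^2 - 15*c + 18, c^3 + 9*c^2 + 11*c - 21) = c^2 + 2*c - 3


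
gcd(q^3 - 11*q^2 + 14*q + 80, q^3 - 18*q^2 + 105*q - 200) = q^2 - 13*q + 40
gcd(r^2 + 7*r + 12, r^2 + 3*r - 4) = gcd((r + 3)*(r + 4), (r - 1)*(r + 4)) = r + 4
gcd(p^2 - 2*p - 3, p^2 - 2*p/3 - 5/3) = p + 1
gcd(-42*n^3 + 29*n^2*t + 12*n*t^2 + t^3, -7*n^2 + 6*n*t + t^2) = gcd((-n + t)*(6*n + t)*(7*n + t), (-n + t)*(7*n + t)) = -7*n^2 + 6*n*t + t^2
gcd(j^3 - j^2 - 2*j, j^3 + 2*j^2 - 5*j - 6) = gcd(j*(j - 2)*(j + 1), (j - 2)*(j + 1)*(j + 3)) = j^2 - j - 2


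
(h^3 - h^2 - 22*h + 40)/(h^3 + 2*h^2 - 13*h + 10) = (h - 4)/(h - 1)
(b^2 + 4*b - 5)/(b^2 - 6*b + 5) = (b + 5)/(b - 5)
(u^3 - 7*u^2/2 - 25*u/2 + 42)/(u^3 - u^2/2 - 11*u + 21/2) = (u - 4)/(u - 1)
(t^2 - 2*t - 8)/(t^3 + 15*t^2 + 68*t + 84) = (t - 4)/(t^2 + 13*t + 42)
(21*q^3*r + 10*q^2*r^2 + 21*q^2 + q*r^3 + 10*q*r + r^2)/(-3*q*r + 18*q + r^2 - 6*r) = (-21*q^3*r - 10*q^2*r^2 - 21*q^2 - q*r^3 - 10*q*r - r^2)/(3*q*r - 18*q - r^2 + 6*r)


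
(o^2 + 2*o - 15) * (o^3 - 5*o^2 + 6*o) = o^5 - 3*o^4 - 19*o^3 + 87*o^2 - 90*o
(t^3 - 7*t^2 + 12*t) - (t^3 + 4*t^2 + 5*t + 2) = -11*t^2 + 7*t - 2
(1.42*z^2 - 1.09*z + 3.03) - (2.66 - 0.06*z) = 1.42*z^2 - 1.03*z + 0.37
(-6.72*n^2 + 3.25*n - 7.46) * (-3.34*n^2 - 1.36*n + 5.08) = 22.4448*n^4 - 1.7158*n^3 - 13.6412*n^2 + 26.6556*n - 37.8968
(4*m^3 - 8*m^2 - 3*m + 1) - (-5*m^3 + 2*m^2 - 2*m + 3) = 9*m^3 - 10*m^2 - m - 2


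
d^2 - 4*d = d*(d - 4)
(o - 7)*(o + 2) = o^2 - 5*o - 14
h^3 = h^3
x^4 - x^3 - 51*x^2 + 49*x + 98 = (x - 7)*(x - 2)*(x + 1)*(x + 7)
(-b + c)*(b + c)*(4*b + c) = -4*b^3 - b^2*c + 4*b*c^2 + c^3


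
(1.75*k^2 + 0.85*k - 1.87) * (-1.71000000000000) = -2.9925*k^2 - 1.4535*k + 3.1977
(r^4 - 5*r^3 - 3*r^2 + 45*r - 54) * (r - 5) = r^5 - 10*r^4 + 22*r^3 + 60*r^2 - 279*r + 270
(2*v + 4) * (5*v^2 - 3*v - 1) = 10*v^3 + 14*v^2 - 14*v - 4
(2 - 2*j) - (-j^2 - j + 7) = j^2 - j - 5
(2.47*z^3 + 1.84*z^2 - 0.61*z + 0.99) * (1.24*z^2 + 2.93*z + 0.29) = 3.0628*z^5 + 9.5187*z^4 + 5.3511*z^3 - 0.0261*z^2 + 2.7238*z + 0.2871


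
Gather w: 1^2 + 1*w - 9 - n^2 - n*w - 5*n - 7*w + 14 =-n^2 - 5*n + w*(-n - 6) + 6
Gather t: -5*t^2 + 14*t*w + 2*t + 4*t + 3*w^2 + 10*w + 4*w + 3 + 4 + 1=-5*t^2 + t*(14*w + 6) + 3*w^2 + 14*w + 8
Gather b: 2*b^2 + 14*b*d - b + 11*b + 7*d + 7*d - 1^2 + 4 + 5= 2*b^2 + b*(14*d + 10) + 14*d + 8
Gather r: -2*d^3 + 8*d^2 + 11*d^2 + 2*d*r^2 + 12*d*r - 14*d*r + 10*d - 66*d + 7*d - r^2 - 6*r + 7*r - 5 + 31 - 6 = -2*d^3 + 19*d^2 - 49*d + r^2*(2*d - 1) + r*(1 - 2*d) + 20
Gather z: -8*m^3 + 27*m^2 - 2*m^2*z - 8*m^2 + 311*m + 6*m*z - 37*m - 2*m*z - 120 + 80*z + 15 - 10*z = -8*m^3 + 19*m^2 + 274*m + z*(-2*m^2 + 4*m + 70) - 105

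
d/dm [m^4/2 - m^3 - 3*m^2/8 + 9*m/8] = 2*m^3 - 3*m^2 - 3*m/4 + 9/8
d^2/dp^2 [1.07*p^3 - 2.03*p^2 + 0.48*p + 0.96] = 6.42*p - 4.06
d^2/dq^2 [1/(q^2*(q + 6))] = 2*(q^2 + 2*q*(q + 6) + 3*(q + 6)^2)/(q^4*(q + 6)^3)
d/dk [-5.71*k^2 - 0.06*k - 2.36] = -11.42*k - 0.06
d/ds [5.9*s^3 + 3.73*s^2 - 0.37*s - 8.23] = 17.7*s^2 + 7.46*s - 0.37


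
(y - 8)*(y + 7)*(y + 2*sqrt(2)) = y^3 - y^2 + 2*sqrt(2)*y^2 - 56*y - 2*sqrt(2)*y - 112*sqrt(2)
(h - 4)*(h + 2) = h^2 - 2*h - 8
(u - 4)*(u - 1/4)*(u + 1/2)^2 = u^4 - 13*u^3/4 - 3*u^2 - u/16 + 1/4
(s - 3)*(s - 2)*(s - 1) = s^3 - 6*s^2 + 11*s - 6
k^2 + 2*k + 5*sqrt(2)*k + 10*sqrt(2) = (k + 2)*(k + 5*sqrt(2))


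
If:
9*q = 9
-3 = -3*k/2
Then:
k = 2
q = 1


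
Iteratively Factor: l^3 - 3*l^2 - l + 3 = (l - 3)*(l^2 - 1) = (l - 3)*(l - 1)*(l + 1)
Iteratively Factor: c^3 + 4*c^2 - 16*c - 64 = (c - 4)*(c^2 + 8*c + 16) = (c - 4)*(c + 4)*(c + 4)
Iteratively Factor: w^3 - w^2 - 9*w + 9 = (w - 1)*(w^2 - 9) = (w - 3)*(w - 1)*(w + 3)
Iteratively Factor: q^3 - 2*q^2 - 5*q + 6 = (q - 1)*(q^2 - q - 6) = (q - 1)*(q + 2)*(q - 3)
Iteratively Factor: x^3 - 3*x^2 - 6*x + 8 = (x + 2)*(x^2 - 5*x + 4) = (x - 4)*(x + 2)*(x - 1)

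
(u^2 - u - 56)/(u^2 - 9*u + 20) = (u^2 - u - 56)/(u^2 - 9*u + 20)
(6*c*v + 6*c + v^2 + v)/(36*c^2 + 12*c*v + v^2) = (v + 1)/(6*c + v)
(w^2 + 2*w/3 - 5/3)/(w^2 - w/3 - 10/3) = (w - 1)/(w - 2)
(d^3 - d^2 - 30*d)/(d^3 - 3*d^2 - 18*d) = (d + 5)/(d + 3)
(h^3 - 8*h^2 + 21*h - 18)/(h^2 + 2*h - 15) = (h^2 - 5*h + 6)/(h + 5)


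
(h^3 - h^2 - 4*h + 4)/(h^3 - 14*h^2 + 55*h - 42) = (h^2 - 4)/(h^2 - 13*h + 42)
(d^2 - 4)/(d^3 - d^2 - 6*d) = (d - 2)/(d*(d - 3))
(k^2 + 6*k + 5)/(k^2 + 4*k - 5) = (k + 1)/(k - 1)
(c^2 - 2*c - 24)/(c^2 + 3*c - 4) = (c - 6)/(c - 1)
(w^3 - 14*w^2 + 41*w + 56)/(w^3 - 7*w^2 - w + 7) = (w - 8)/(w - 1)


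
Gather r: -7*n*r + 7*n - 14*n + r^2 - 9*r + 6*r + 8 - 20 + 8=-7*n + r^2 + r*(-7*n - 3) - 4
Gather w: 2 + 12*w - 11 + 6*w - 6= 18*w - 15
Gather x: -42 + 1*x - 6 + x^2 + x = x^2 + 2*x - 48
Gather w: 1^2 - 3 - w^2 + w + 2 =-w^2 + w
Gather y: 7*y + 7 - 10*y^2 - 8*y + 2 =-10*y^2 - y + 9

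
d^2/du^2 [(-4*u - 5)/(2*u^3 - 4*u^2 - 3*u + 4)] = 2*(-48*u^5 - 24*u^4 + 232*u^3 + 42*u^2 - 252*u - 173)/(8*u^9 - 48*u^8 + 60*u^7 + 128*u^6 - 282*u^5 - 60*u^4 + 357*u^3 - 84*u^2 - 144*u + 64)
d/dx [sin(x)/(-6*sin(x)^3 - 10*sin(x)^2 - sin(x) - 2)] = (12*sin(x)^3 + 10*sin(x)^2 - 2)*cos(x)/(6*sin(x)^3 + 10*sin(x)^2 + sin(x) + 2)^2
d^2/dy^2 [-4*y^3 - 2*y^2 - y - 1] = -24*y - 4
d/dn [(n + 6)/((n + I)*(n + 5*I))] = (-n^2 - 12*n - 5 - 36*I)/(n^4 + 12*I*n^3 - 46*n^2 - 60*I*n + 25)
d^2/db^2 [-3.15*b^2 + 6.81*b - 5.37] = -6.30000000000000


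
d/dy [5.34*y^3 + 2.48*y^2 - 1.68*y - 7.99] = 16.02*y^2 + 4.96*y - 1.68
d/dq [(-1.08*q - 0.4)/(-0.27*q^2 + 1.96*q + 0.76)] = (0.2916*q^2 - 2.1168*q - (0.54*q - 1.96)*(1.08*q + 0.4) - 0.8208)/(-0.27*q^2 + 1.96*q + 0.76)^2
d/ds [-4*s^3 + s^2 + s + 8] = -12*s^2 + 2*s + 1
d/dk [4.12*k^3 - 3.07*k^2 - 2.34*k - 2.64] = 12.36*k^2 - 6.14*k - 2.34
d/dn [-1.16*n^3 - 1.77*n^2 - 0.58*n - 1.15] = -3.48*n^2 - 3.54*n - 0.58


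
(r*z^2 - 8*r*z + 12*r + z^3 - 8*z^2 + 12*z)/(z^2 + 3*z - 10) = (r*z - 6*r + z^2 - 6*z)/(z + 5)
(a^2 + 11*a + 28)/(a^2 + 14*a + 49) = (a + 4)/(a + 7)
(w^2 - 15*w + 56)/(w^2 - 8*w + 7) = (w - 8)/(w - 1)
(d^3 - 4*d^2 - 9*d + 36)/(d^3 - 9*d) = (d - 4)/d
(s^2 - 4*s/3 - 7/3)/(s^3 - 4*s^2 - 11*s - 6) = (s - 7/3)/(s^2 - 5*s - 6)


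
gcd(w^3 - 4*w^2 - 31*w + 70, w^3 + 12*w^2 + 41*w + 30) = w + 5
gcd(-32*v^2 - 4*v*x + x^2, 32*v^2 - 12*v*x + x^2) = -8*v + x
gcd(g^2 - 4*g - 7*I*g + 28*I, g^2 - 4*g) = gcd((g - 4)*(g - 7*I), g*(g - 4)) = g - 4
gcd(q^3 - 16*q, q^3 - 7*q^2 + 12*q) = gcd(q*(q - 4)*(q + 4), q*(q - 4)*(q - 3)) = q^2 - 4*q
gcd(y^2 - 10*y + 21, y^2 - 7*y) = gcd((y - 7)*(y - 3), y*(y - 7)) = y - 7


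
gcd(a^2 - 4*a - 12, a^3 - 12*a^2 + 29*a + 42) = a - 6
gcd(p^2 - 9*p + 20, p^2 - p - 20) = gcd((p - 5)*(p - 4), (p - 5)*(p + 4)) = p - 5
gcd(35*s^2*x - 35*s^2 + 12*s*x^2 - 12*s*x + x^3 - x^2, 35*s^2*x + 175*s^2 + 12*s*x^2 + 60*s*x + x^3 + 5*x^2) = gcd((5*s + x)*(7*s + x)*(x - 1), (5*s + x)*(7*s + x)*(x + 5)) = 35*s^2 + 12*s*x + x^2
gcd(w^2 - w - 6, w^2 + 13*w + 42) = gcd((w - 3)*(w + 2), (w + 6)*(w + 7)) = 1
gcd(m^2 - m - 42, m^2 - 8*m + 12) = 1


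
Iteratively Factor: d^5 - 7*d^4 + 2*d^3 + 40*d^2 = (d - 4)*(d^4 - 3*d^3 - 10*d^2) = d*(d - 4)*(d^3 - 3*d^2 - 10*d) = d*(d - 5)*(d - 4)*(d^2 + 2*d) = d*(d - 5)*(d - 4)*(d + 2)*(d)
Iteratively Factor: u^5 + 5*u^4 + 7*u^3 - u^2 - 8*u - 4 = (u + 1)*(u^4 + 4*u^3 + 3*u^2 - 4*u - 4) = (u + 1)*(u + 2)*(u^3 + 2*u^2 - u - 2) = (u + 1)^2*(u + 2)*(u^2 + u - 2) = (u - 1)*(u + 1)^2*(u + 2)*(u + 2)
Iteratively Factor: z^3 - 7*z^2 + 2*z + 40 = (z - 4)*(z^2 - 3*z - 10) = (z - 5)*(z - 4)*(z + 2)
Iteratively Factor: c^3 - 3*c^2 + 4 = (c - 2)*(c^2 - c - 2) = (c - 2)*(c + 1)*(c - 2)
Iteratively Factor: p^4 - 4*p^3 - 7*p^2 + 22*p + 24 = (p - 3)*(p^3 - p^2 - 10*p - 8) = (p - 4)*(p - 3)*(p^2 + 3*p + 2) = (p - 4)*(p - 3)*(p + 2)*(p + 1)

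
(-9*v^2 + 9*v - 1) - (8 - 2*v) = -9*v^2 + 11*v - 9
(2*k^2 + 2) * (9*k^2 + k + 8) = 18*k^4 + 2*k^3 + 34*k^2 + 2*k + 16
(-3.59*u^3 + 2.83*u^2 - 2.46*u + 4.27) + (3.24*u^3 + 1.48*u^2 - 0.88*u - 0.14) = -0.35*u^3 + 4.31*u^2 - 3.34*u + 4.13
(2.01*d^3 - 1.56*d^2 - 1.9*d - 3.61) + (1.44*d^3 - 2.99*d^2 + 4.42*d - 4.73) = 3.45*d^3 - 4.55*d^2 + 2.52*d - 8.34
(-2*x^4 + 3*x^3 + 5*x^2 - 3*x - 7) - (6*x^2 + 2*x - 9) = -2*x^4 + 3*x^3 - x^2 - 5*x + 2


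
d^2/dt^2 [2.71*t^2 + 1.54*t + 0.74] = 5.42000000000000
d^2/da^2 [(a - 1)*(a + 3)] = 2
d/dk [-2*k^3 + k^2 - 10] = 2*k*(1 - 3*k)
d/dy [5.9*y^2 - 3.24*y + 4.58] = 11.8*y - 3.24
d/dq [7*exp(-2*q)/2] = -7*exp(-2*q)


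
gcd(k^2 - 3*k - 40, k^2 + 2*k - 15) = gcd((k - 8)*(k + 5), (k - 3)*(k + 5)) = k + 5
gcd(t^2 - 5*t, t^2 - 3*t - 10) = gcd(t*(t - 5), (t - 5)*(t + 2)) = t - 5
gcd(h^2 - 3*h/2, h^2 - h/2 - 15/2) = 1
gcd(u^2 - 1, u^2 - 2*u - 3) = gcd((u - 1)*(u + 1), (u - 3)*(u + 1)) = u + 1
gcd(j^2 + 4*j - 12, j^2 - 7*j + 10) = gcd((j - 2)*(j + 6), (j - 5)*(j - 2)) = j - 2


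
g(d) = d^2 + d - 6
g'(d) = 2*d + 1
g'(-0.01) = 0.98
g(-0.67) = -6.22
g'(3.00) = 7.00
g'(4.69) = 10.38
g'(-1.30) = -1.60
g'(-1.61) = -2.22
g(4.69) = 20.69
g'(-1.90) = -2.80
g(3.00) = 6.00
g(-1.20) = -5.76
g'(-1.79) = -2.58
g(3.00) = 6.00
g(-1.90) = -4.29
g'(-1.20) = -1.40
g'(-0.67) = -0.34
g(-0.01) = -6.01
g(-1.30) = -5.61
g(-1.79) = -4.59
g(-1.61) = -5.02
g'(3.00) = 7.00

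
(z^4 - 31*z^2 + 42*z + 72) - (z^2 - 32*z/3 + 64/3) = z^4 - 32*z^2 + 158*z/3 + 152/3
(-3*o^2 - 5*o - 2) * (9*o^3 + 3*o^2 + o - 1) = -27*o^5 - 54*o^4 - 36*o^3 - 8*o^2 + 3*o + 2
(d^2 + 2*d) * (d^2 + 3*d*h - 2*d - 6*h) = d^4 + 3*d^3*h - 4*d^2 - 12*d*h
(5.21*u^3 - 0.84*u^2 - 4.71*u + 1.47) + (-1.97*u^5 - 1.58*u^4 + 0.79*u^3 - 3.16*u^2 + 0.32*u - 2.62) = -1.97*u^5 - 1.58*u^4 + 6.0*u^3 - 4.0*u^2 - 4.39*u - 1.15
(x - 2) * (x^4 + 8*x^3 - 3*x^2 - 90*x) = x^5 + 6*x^4 - 19*x^3 - 84*x^2 + 180*x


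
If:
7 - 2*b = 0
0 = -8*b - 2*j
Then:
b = 7/2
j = -14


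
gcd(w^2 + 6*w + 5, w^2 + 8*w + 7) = w + 1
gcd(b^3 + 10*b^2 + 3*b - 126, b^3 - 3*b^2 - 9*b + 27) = b - 3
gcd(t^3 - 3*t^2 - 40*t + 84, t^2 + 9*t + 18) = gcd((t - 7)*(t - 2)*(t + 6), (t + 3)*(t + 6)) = t + 6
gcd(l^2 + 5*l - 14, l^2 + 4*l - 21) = l + 7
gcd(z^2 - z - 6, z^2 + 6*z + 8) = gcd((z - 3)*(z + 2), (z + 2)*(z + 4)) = z + 2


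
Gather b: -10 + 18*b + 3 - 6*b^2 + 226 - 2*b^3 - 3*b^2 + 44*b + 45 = -2*b^3 - 9*b^2 + 62*b + 264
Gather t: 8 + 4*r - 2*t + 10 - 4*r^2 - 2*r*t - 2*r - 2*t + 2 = -4*r^2 + 2*r + t*(-2*r - 4) + 20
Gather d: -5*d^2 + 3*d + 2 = -5*d^2 + 3*d + 2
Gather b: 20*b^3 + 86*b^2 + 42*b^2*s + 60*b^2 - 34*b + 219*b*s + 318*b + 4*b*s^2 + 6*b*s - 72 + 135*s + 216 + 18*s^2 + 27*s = 20*b^3 + b^2*(42*s + 146) + b*(4*s^2 + 225*s + 284) + 18*s^2 + 162*s + 144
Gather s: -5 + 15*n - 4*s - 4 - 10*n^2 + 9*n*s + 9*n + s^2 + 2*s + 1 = -10*n^2 + 24*n + s^2 + s*(9*n - 2) - 8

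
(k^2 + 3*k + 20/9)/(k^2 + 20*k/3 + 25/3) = (k + 4/3)/(k + 5)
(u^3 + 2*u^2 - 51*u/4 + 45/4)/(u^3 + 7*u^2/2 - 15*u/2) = (u - 3/2)/u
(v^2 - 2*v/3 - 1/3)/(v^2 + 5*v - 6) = (v + 1/3)/(v + 6)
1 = 1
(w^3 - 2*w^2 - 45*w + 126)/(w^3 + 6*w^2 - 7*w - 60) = (w^2 + w - 42)/(w^2 + 9*w + 20)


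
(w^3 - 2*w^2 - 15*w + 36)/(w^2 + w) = (w^3 - 2*w^2 - 15*w + 36)/(w*(w + 1))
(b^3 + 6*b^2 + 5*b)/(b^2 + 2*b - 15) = b*(b + 1)/(b - 3)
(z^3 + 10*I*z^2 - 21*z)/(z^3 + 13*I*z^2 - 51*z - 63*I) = z/(z + 3*I)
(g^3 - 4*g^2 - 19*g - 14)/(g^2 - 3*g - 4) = (g^2 - 5*g - 14)/(g - 4)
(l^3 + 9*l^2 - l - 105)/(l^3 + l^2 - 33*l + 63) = (l + 5)/(l - 3)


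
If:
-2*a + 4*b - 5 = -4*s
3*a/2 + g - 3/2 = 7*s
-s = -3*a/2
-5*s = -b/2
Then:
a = 5/64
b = 75/64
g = 141/64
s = 15/128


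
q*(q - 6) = q^2 - 6*q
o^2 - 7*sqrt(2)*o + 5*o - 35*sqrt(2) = (o + 5)*(o - 7*sqrt(2))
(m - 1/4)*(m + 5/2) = m^2 + 9*m/4 - 5/8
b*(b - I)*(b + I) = b^3 + b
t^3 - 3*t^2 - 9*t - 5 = (t - 5)*(t + 1)^2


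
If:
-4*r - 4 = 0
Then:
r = -1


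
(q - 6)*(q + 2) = q^2 - 4*q - 12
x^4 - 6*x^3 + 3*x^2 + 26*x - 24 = (x - 4)*(x - 3)*(x - 1)*(x + 2)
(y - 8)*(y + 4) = y^2 - 4*y - 32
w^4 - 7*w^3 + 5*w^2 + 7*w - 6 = (w - 6)*(w - 1)^2*(w + 1)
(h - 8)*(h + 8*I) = h^2 - 8*h + 8*I*h - 64*I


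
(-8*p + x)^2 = 64*p^2 - 16*p*x + x^2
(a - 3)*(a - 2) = a^2 - 5*a + 6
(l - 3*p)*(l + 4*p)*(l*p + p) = l^3*p + l^2*p^2 + l^2*p - 12*l*p^3 + l*p^2 - 12*p^3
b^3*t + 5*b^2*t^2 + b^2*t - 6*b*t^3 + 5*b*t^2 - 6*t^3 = (b - t)*(b + 6*t)*(b*t + t)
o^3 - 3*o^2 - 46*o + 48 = (o - 8)*(o - 1)*(o + 6)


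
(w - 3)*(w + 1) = w^2 - 2*w - 3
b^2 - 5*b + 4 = (b - 4)*(b - 1)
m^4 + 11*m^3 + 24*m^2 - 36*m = m*(m - 1)*(m + 6)^2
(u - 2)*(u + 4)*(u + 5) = u^3 + 7*u^2 + 2*u - 40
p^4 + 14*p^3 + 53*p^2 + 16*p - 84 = (p - 1)*(p + 2)*(p + 6)*(p + 7)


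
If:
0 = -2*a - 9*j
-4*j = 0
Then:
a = 0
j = 0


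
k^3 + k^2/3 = k^2*(k + 1/3)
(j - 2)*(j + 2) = j^2 - 4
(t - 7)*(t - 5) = t^2 - 12*t + 35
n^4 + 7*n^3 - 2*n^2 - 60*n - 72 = (n - 3)*(n + 2)^2*(n + 6)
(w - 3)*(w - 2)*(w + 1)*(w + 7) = w^4 + 3*w^3 - 27*w^2 + 13*w + 42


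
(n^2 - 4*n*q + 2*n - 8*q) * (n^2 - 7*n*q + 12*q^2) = n^4 - 11*n^3*q + 2*n^3 + 40*n^2*q^2 - 22*n^2*q - 48*n*q^3 + 80*n*q^2 - 96*q^3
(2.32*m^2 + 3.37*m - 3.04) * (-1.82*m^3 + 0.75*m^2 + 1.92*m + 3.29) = -4.2224*m^5 - 4.3934*m^4 + 12.5147*m^3 + 11.8232*m^2 + 5.2505*m - 10.0016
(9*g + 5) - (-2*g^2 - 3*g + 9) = 2*g^2 + 12*g - 4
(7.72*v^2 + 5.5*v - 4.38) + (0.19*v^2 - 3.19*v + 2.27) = 7.91*v^2 + 2.31*v - 2.11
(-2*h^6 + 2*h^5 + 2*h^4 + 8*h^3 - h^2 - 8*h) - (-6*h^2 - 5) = -2*h^6 + 2*h^5 + 2*h^4 + 8*h^3 + 5*h^2 - 8*h + 5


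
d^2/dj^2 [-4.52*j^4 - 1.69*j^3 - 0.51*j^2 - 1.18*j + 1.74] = -54.24*j^2 - 10.14*j - 1.02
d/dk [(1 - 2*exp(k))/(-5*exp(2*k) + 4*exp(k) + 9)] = (-10*exp(2*k) + 10*exp(k) - 22)*exp(k)/(25*exp(4*k) - 40*exp(3*k) - 74*exp(2*k) + 72*exp(k) + 81)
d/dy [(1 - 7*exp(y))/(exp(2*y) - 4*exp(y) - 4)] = (7*exp(2*y) - 2*exp(y) + 32)*exp(y)/(exp(4*y) - 8*exp(3*y) + 8*exp(2*y) + 32*exp(y) + 16)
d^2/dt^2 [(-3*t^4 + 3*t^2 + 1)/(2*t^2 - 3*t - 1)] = 2*(-12*t^6 + 54*t^5 - 63*t^4 - 54*t^3 + 12*t^2 - 18*t + 14)/(8*t^6 - 36*t^5 + 42*t^4 + 9*t^3 - 21*t^2 - 9*t - 1)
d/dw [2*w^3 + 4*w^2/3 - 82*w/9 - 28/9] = 6*w^2 + 8*w/3 - 82/9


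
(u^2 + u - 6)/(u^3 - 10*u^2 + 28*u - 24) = (u + 3)/(u^2 - 8*u + 12)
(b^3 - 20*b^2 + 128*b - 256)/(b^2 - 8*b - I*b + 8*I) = (b^2 - 12*b + 32)/(b - I)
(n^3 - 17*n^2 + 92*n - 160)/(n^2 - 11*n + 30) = (n^2 - 12*n + 32)/(n - 6)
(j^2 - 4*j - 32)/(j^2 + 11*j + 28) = (j - 8)/(j + 7)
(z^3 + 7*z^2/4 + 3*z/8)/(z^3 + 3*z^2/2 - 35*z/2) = (8*z^2 + 14*z + 3)/(4*(2*z^2 + 3*z - 35))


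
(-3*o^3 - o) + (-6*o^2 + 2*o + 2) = -3*o^3 - 6*o^2 + o + 2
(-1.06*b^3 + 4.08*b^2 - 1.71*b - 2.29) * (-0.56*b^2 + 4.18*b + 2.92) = 0.5936*b^5 - 6.7156*b^4 + 14.9168*b^3 + 6.0482*b^2 - 14.5654*b - 6.6868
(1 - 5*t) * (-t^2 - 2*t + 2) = 5*t^3 + 9*t^2 - 12*t + 2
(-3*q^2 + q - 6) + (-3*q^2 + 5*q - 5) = -6*q^2 + 6*q - 11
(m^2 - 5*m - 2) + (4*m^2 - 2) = 5*m^2 - 5*m - 4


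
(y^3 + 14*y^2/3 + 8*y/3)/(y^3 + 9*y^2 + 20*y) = (y + 2/3)/(y + 5)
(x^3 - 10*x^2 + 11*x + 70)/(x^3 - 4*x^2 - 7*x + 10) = (x - 7)/(x - 1)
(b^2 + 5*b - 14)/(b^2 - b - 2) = (b + 7)/(b + 1)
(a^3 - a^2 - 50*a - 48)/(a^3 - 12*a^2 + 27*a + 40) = (a + 6)/(a - 5)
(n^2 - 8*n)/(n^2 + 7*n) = (n - 8)/(n + 7)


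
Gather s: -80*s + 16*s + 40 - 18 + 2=24 - 64*s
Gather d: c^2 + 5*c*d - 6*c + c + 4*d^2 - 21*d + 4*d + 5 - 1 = c^2 - 5*c + 4*d^2 + d*(5*c - 17) + 4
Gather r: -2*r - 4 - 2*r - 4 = -4*r - 8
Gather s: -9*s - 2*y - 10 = -9*s - 2*y - 10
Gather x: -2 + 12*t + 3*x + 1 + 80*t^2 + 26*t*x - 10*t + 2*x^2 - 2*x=80*t^2 + 2*t + 2*x^2 + x*(26*t + 1) - 1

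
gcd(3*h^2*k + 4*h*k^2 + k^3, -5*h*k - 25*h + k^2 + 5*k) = 1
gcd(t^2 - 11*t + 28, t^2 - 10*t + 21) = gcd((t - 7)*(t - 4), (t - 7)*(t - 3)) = t - 7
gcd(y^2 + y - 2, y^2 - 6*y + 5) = y - 1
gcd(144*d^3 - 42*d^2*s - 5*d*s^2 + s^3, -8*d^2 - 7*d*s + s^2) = -8*d + s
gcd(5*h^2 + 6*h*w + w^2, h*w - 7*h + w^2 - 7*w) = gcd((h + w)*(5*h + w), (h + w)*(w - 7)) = h + w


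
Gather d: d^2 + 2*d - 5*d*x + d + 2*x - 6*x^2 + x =d^2 + d*(3 - 5*x) - 6*x^2 + 3*x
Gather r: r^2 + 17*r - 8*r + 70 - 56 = r^2 + 9*r + 14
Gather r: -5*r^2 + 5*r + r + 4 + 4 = -5*r^2 + 6*r + 8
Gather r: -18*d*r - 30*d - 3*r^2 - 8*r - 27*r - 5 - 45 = -30*d - 3*r^2 + r*(-18*d - 35) - 50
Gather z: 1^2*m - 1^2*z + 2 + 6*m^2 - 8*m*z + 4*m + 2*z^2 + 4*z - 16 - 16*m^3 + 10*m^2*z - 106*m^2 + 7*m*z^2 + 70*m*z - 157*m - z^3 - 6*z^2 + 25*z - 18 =-16*m^3 - 100*m^2 - 152*m - z^3 + z^2*(7*m - 4) + z*(10*m^2 + 62*m + 28) - 32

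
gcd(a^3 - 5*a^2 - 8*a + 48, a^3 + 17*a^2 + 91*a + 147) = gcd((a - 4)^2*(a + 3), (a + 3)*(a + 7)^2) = a + 3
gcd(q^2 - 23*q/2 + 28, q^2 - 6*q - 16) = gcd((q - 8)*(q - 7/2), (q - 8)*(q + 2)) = q - 8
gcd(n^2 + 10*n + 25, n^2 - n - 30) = n + 5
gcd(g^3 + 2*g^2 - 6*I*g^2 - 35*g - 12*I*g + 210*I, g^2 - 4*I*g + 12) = g - 6*I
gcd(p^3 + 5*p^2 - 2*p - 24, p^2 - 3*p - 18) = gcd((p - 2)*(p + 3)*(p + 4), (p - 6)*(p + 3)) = p + 3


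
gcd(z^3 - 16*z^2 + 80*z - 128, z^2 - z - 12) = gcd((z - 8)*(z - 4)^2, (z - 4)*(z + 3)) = z - 4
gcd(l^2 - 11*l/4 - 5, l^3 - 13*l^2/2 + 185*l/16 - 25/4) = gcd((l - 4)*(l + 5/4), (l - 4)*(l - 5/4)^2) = l - 4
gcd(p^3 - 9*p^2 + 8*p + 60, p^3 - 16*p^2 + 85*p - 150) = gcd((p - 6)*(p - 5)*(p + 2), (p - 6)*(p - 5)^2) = p^2 - 11*p + 30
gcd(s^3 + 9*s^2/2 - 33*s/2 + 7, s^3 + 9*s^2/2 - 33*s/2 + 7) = s^3 + 9*s^2/2 - 33*s/2 + 7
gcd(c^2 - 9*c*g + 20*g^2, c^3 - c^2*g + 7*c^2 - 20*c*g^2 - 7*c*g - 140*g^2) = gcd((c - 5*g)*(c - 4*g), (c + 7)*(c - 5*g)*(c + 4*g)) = c - 5*g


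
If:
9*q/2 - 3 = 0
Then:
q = 2/3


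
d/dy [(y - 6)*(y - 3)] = 2*y - 9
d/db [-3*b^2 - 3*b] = -6*b - 3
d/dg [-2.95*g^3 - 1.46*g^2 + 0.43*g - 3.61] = -8.85*g^2 - 2.92*g + 0.43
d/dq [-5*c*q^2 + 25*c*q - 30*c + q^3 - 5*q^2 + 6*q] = -10*c*q + 25*c + 3*q^2 - 10*q + 6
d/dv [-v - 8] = -1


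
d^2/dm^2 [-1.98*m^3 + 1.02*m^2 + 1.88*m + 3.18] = 2.04 - 11.88*m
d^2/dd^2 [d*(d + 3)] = 2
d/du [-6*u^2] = -12*u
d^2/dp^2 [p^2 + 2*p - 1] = 2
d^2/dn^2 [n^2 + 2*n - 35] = 2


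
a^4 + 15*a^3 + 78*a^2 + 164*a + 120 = (a + 2)^2*(a + 5)*(a + 6)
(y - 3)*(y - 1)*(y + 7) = y^3 + 3*y^2 - 25*y + 21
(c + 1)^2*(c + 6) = c^3 + 8*c^2 + 13*c + 6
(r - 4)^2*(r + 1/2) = r^3 - 15*r^2/2 + 12*r + 8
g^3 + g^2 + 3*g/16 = g*(g + 1/4)*(g + 3/4)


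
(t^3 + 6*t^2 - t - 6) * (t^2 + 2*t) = t^5 + 8*t^4 + 11*t^3 - 8*t^2 - 12*t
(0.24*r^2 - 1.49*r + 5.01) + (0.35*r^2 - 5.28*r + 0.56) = 0.59*r^2 - 6.77*r + 5.57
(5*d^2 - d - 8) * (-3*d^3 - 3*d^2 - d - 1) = -15*d^5 - 12*d^4 + 22*d^3 + 20*d^2 + 9*d + 8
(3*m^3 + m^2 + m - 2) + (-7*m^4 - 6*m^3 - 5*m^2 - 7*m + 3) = -7*m^4 - 3*m^3 - 4*m^2 - 6*m + 1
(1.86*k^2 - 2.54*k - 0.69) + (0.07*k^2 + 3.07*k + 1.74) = 1.93*k^2 + 0.53*k + 1.05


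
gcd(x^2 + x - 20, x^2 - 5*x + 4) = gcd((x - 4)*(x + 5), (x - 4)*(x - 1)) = x - 4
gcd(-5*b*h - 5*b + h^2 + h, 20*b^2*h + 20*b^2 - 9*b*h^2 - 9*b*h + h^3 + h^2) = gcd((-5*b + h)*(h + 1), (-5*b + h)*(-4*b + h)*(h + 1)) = 5*b*h + 5*b - h^2 - h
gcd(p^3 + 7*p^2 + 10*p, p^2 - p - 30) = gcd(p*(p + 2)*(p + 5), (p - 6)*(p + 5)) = p + 5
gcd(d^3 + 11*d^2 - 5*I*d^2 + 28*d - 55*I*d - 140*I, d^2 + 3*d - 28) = d + 7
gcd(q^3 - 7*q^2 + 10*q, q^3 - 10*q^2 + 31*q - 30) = q^2 - 7*q + 10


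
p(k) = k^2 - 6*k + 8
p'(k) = 2*k - 6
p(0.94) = 3.24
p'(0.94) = -4.12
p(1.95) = 0.10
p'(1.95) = -2.10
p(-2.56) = 29.91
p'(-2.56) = -11.12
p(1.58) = 1.02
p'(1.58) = -2.84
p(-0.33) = 10.09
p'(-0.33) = -6.66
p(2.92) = -0.99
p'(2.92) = -0.16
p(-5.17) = 65.75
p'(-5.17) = -16.34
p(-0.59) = 11.89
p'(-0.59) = -7.18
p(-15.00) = 323.00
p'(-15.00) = -36.00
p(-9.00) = 143.00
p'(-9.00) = -24.00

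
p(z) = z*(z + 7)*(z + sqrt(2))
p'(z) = z*(z + 7) + z*(z + sqrt(2)) + (z + 7)*(z + sqrt(2))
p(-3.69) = 27.80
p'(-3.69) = -11.35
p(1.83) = 52.42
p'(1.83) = 50.74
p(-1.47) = 0.45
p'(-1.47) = -8.36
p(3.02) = 134.18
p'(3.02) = 88.08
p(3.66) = 197.97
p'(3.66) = 111.68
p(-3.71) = 28.02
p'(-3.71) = -11.24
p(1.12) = 23.05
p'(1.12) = 32.51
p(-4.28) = 33.36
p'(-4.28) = -7.17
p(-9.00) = -136.54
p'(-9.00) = 101.44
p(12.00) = 3058.44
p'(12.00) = 643.84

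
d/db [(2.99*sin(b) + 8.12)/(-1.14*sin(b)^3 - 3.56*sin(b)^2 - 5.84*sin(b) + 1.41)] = (6.8172*sin(b)^3 + 38.4148*sin(b)^2 + 57.8144*sin(b) + 51.6367)*cos(b)/(1.2996*sin(b)^6 + 8.1168*sin(b)^5 + 25.9888*sin(b)^4 + 38.366*sin(b)^3 + 24.0664*sin(b)^2 - 16.4688*sin(b) + 1.9881)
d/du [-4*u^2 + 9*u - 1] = 9 - 8*u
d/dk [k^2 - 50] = 2*k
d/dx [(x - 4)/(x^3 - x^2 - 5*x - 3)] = (-2*x^2 + 15*x - 23)/(x^5 - 3*x^4 - 6*x^3 + 10*x^2 + 21*x + 9)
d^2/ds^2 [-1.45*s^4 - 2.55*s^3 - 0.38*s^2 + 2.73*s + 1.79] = -17.4*s^2 - 15.3*s - 0.76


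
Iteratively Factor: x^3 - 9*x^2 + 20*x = (x)*(x^2 - 9*x + 20) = x*(x - 4)*(x - 5)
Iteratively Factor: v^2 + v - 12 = (v - 3)*(v + 4)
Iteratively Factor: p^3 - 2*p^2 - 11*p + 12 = (p - 1)*(p^2 - p - 12) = (p - 4)*(p - 1)*(p + 3)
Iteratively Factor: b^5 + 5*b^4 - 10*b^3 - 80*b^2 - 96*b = (b + 2)*(b^4 + 3*b^3 - 16*b^2 - 48*b) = b*(b + 2)*(b^3 + 3*b^2 - 16*b - 48) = b*(b + 2)*(b + 3)*(b^2 - 16) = b*(b + 2)*(b + 3)*(b + 4)*(b - 4)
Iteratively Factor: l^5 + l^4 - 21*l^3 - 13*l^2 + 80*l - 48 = (l + 3)*(l^4 - 2*l^3 - 15*l^2 + 32*l - 16) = (l + 3)*(l + 4)*(l^3 - 6*l^2 + 9*l - 4) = (l - 4)*(l + 3)*(l + 4)*(l^2 - 2*l + 1) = (l - 4)*(l - 1)*(l + 3)*(l + 4)*(l - 1)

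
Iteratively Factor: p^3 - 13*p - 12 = (p + 1)*(p^2 - p - 12) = (p + 1)*(p + 3)*(p - 4)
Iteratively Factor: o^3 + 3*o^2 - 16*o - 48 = (o - 4)*(o^2 + 7*o + 12) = (o - 4)*(o + 3)*(o + 4)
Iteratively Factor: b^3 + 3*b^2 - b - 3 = (b + 3)*(b^2 - 1) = (b + 1)*(b + 3)*(b - 1)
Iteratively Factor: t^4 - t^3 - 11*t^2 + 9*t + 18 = (t - 3)*(t^3 + 2*t^2 - 5*t - 6) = (t - 3)*(t - 2)*(t^2 + 4*t + 3) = (t - 3)*(t - 2)*(t + 3)*(t + 1)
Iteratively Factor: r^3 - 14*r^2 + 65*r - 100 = (r - 5)*(r^2 - 9*r + 20) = (r - 5)*(r - 4)*(r - 5)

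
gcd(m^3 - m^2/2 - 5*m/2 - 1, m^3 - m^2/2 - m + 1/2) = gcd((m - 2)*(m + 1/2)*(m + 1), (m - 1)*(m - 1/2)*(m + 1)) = m + 1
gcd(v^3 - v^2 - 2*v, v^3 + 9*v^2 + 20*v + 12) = v + 1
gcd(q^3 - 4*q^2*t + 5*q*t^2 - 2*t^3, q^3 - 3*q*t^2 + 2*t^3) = q^2 - 2*q*t + t^2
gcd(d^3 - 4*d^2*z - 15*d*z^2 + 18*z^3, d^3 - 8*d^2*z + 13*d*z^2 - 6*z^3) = d^2 - 7*d*z + 6*z^2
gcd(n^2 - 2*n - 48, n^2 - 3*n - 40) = n - 8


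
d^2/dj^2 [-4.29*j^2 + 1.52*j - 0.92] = -8.58000000000000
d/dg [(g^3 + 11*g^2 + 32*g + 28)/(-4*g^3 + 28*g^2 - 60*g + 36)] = (9*g^3 + 44*g^2 - 7*g - 118)/(2*(g^5 - 11*g^4 + 46*g^3 - 90*g^2 + 81*g - 27))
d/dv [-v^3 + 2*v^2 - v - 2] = -3*v^2 + 4*v - 1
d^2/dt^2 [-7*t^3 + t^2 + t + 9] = 2 - 42*t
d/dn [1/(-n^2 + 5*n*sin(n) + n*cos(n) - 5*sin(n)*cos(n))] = (n*sin(n) - 5*n*cos(n) + 2*n - 5*sin(n) - cos(n) + 5*cos(2*n))/((n - 5*sin(n))^2*(n - cos(n))^2)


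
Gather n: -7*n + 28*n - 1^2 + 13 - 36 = 21*n - 24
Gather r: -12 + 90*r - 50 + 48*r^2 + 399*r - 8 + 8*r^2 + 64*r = 56*r^2 + 553*r - 70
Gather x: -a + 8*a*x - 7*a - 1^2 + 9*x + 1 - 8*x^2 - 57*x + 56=-8*a - 8*x^2 + x*(8*a - 48) + 56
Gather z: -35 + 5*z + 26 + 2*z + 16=7*z + 7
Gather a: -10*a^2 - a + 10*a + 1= -10*a^2 + 9*a + 1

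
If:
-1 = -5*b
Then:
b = 1/5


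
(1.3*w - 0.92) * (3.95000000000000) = 5.135*w - 3.634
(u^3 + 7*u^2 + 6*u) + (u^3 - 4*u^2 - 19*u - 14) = 2*u^3 + 3*u^2 - 13*u - 14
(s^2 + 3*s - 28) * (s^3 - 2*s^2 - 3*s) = s^5 + s^4 - 37*s^3 + 47*s^2 + 84*s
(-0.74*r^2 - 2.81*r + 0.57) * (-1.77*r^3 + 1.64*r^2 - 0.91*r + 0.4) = 1.3098*r^5 + 3.7601*r^4 - 4.9439*r^3 + 3.1959*r^2 - 1.6427*r + 0.228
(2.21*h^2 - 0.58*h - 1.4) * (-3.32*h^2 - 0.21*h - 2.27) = -7.3372*h^4 + 1.4615*h^3 - 0.2469*h^2 + 1.6106*h + 3.178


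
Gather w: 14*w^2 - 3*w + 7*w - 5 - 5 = 14*w^2 + 4*w - 10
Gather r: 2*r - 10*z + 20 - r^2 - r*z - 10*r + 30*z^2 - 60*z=-r^2 + r*(-z - 8) + 30*z^2 - 70*z + 20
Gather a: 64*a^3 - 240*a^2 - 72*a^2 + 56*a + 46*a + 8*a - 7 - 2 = 64*a^3 - 312*a^2 + 110*a - 9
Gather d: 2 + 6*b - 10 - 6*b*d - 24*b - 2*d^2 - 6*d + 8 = -18*b - 2*d^2 + d*(-6*b - 6)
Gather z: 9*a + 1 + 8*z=9*a + 8*z + 1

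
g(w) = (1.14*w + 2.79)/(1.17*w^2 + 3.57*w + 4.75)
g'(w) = (-2.34*w - 3.57)*(1.14*w + 2.79)/(1.17*w^2 + 3.57*w + 4.75)^2 + 1.14/(1.17*w^2 + 3.57*w + 4.75) = (1.3338*w^2 + 4.0698*w - (1.14*w + 2.79)*(2.34*w + 3.57) + 5.415)/(1.17*w^2 + 3.57*w + 4.75)^2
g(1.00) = 0.41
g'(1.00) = -0.14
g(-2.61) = -0.05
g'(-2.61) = 0.29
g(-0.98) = 0.70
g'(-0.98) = 0.10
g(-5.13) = -0.18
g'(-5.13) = -0.02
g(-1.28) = 0.63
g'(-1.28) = 0.37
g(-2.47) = -0.01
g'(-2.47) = 0.37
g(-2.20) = 0.11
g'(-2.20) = 0.51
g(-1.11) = 0.68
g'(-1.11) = 0.21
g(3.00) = 0.24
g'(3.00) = -0.05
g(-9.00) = -0.11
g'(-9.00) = -0.01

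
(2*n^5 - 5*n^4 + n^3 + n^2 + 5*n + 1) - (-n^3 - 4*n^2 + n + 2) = 2*n^5 - 5*n^4 + 2*n^3 + 5*n^2 + 4*n - 1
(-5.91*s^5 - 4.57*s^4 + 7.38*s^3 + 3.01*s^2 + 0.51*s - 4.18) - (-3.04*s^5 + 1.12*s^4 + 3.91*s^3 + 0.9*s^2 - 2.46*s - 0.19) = -2.87*s^5 - 5.69*s^4 + 3.47*s^3 + 2.11*s^2 + 2.97*s - 3.99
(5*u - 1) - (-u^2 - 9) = u^2 + 5*u + 8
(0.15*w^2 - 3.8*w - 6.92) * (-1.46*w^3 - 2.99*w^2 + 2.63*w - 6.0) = -0.219*w^5 + 5.0995*w^4 + 21.8597*w^3 + 9.7968*w^2 + 4.6004*w + 41.52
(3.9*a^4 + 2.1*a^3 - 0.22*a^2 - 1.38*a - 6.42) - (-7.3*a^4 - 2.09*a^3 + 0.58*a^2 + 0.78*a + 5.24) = 11.2*a^4 + 4.19*a^3 - 0.8*a^2 - 2.16*a - 11.66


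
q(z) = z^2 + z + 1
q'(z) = 2*z + 1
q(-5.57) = 26.45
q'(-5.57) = -10.14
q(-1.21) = 1.25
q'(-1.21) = -1.42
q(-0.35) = 0.77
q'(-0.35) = 0.30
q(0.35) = 1.47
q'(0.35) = 1.70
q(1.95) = 6.75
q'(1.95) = 4.90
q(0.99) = 2.97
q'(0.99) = 2.98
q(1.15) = 3.47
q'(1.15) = 3.30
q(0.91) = 2.74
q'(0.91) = 2.82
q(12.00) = 157.00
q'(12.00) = 25.00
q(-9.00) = 73.00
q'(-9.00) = -17.00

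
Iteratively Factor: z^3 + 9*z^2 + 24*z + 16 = (z + 1)*(z^2 + 8*z + 16) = (z + 1)*(z + 4)*(z + 4)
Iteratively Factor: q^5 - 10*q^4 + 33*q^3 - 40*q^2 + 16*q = (q - 4)*(q^4 - 6*q^3 + 9*q^2 - 4*q) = (q - 4)^2*(q^3 - 2*q^2 + q) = q*(q - 4)^2*(q^2 - 2*q + 1) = q*(q - 4)^2*(q - 1)*(q - 1)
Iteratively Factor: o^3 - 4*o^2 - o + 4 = (o + 1)*(o^2 - 5*o + 4) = (o - 1)*(o + 1)*(o - 4)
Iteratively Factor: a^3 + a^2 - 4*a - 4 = (a - 2)*(a^2 + 3*a + 2) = (a - 2)*(a + 1)*(a + 2)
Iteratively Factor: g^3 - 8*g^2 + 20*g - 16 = (g - 2)*(g^2 - 6*g + 8) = (g - 4)*(g - 2)*(g - 2)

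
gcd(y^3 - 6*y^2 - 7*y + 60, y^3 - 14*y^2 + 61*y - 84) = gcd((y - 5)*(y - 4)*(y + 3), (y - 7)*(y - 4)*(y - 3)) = y - 4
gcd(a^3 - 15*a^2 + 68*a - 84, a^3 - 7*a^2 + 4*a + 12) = a^2 - 8*a + 12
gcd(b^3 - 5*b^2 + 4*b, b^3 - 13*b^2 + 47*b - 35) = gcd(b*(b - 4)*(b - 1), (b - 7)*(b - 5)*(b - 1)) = b - 1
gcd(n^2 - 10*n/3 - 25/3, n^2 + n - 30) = n - 5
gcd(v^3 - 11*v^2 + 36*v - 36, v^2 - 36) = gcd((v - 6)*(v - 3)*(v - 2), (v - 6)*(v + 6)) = v - 6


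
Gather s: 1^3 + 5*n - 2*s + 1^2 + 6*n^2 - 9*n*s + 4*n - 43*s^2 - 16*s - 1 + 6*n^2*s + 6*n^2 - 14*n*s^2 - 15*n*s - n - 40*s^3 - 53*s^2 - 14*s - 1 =12*n^2 + 8*n - 40*s^3 + s^2*(-14*n - 96) + s*(6*n^2 - 24*n - 32)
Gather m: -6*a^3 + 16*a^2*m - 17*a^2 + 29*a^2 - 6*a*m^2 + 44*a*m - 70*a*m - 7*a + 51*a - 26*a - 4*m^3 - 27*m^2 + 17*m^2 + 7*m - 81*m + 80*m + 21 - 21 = -6*a^3 + 12*a^2 + 18*a - 4*m^3 + m^2*(-6*a - 10) + m*(16*a^2 - 26*a + 6)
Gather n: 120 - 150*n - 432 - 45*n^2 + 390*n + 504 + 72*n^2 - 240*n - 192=27*n^2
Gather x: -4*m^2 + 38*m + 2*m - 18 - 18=-4*m^2 + 40*m - 36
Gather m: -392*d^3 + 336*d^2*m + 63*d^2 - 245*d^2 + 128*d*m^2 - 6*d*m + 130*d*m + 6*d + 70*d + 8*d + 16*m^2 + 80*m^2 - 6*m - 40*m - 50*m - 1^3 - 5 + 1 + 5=-392*d^3 - 182*d^2 + 84*d + m^2*(128*d + 96) + m*(336*d^2 + 124*d - 96)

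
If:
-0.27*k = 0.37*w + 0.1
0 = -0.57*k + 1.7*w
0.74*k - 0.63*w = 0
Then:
No Solution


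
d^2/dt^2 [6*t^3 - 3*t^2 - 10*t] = 36*t - 6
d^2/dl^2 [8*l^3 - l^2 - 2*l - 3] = 48*l - 2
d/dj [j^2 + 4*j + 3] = 2*j + 4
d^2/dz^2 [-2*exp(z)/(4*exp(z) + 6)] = (6*exp(z) - 9)*exp(z)/(8*exp(3*z) + 36*exp(2*z) + 54*exp(z) + 27)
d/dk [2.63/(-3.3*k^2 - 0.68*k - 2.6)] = (17.358*k + 1.7884)/(3.3*k^2 + 0.68*k + 2.6)^2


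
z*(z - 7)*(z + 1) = z^3 - 6*z^2 - 7*z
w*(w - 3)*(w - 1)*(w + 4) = w^4 - 13*w^2 + 12*w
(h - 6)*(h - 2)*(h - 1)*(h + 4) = h^4 - 5*h^3 - 16*h^2 + 68*h - 48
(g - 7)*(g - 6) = g^2 - 13*g + 42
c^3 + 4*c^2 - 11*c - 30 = (c - 3)*(c + 2)*(c + 5)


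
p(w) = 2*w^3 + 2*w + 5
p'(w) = 6*w^2 + 2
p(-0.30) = 4.35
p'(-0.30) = 2.54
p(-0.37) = 4.16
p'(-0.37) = 2.82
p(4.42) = 186.54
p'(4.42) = 119.22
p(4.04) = 144.96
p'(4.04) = 99.93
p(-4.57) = -195.03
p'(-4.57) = 127.31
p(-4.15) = -146.25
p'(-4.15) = 105.34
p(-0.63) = 3.24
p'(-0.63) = 4.38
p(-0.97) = 1.23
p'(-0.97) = 7.65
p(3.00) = 65.00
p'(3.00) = 56.00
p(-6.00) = -439.00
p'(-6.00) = 218.00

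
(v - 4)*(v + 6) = v^2 + 2*v - 24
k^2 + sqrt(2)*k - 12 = (k - 2*sqrt(2))*(k + 3*sqrt(2))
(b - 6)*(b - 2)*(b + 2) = b^3 - 6*b^2 - 4*b + 24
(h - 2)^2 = h^2 - 4*h + 4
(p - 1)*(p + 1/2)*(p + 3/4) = p^3 + p^2/4 - 7*p/8 - 3/8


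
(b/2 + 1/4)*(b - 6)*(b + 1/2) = b^3/2 - 5*b^2/2 - 23*b/8 - 3/4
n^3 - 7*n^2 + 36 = (n - 6)*(n - 3)*(n + 2)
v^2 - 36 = (v - 6)*(v + 6)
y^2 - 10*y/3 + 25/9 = (y - 5/3)^2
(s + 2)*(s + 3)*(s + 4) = s^3 + 9*s^2 + 26*s + 24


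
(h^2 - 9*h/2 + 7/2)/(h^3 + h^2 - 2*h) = (h - 7/2)/(h*(h + 2))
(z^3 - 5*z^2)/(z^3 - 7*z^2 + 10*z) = z/(z - 2)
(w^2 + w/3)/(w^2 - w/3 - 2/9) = 3*w/(3*w - 2)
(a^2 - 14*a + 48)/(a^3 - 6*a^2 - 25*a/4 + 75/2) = 4*(a - 8)/(4*a^2 - 25)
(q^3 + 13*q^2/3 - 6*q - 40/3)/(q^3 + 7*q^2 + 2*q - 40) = (q + 4/3)/(q + 4)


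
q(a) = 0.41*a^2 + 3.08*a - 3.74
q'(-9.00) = -4.30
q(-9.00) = 1.75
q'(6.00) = 8.00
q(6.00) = 29.50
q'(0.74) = 3.69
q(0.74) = -1.24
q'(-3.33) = 0.35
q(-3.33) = -9.45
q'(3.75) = 6.16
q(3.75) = 13.58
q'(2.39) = 5.04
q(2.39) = 5.96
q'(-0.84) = 2.39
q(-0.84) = -6.04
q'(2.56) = 5.18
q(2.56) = 6.83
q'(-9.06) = -4.35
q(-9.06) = 2.01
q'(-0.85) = 2.38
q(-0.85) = -6.06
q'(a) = 0.82*a + 3.08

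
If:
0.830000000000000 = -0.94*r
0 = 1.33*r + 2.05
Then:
No Solution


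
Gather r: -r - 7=-r - 7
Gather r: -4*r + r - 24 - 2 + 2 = -3*r - 24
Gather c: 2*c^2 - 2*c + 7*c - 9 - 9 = 2*c^2 + 5*c - 18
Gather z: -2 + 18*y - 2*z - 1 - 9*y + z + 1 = 9*y - z - 2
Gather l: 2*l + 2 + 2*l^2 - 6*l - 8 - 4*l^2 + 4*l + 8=2 - 2*l^2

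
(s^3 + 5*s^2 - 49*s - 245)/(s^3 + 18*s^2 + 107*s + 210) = (s - 7)/(s + 6)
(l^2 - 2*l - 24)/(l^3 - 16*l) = (l - 6)/(l*(l - 4))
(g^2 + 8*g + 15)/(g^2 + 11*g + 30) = (g + 3)/(g + 6)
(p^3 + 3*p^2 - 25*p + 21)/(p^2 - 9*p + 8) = (p^2 + 4*p - 21)/(p - 8)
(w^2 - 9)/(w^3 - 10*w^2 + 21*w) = (w + 3)/(w*(w - 7))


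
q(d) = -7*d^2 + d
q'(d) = 1 - 14*d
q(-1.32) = -13.52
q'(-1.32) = 19.48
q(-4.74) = -162.01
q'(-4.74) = 67.36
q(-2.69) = -53.34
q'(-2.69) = 38.66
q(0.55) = -1.57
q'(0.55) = -6.70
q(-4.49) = -145.61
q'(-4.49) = 63.86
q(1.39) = -12.13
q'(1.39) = -18.46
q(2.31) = -35.04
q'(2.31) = -31.34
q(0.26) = -0.21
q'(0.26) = -2.64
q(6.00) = -246.00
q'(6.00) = -83.00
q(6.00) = -246.00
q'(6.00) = -83.00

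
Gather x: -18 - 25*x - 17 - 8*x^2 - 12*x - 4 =-8*x^2 - 37*x - 39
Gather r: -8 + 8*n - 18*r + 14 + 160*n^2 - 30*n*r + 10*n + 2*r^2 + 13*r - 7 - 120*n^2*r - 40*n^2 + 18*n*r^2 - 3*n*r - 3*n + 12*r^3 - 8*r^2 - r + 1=120*n^2 + 15*n + 12*r^3 + r^2*(18*n - 6) + r*(-120*n^2 - 33*n - 6)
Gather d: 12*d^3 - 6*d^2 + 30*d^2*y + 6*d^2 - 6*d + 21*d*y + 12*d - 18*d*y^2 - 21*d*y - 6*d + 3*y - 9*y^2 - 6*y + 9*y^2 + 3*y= 12*d^3 + 30*d^2*y - 18*d*y^2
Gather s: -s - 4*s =-5*s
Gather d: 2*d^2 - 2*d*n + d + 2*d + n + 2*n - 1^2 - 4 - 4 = 2*d^2 + d*(3 - 2*n) + 3*n - 9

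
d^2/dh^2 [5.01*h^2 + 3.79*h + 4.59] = 10.0200000000000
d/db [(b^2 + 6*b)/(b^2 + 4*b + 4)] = 2*(6 - b)/(b^3 + 6*b^2 + 12*b + 8)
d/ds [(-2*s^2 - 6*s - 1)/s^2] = 2*(3*s + 1)/s^3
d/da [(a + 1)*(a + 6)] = 2*a + 7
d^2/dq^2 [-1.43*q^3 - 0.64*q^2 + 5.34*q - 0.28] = -8.58*q - 1.28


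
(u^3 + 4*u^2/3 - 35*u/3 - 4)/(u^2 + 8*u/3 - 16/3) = (3*u^2 - 8*u - 3)/(3*u - 4)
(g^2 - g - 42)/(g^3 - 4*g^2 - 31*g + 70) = (g + 6)/(g^2 + 3*g - 10)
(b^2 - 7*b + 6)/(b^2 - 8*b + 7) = (b - 6)/(b - 7)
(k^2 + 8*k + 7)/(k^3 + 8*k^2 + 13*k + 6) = (k + 7)/(k^2 + 7*k + 6)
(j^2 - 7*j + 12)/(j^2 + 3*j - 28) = (j - 3)/(j + 7)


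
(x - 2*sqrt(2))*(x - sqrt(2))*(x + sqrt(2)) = x^3 - 2*sqrt(2)*x^2 - 2*x + 4*sqrt(2)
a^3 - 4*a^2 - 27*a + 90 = (a - 6)*(a - 3)*(a + 5)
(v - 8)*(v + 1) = v^2 - 7*v - 8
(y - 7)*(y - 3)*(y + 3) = y^3 - 7*y^2 - 9*y + 63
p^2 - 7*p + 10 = (p - 5)*(p - 2)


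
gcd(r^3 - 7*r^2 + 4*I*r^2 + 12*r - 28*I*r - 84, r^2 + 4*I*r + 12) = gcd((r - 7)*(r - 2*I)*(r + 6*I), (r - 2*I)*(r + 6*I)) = r^2 + 4*I*r + 12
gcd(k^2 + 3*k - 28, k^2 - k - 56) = k + 7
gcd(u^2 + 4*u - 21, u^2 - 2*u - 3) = u - 3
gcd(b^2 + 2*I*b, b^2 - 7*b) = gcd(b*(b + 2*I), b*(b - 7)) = b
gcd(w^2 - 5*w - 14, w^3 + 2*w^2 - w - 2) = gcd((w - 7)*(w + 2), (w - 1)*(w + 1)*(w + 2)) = w + 2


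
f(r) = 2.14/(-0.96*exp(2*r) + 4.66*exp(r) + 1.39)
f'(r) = 2.14*(1.92*exp(2*r) - 4.66*exp(r))/(-0.96*exp(2*r) + 4.66*exp(r) + 1.39)^2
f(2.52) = -0.02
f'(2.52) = 0.06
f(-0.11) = 0.45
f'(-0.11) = -0.25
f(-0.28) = 0.49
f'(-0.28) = -0.27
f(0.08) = 0.40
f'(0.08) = -0.21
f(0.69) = 0.31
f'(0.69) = -0.08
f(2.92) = -0.01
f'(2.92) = 0.02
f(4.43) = -0.00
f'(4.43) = 0.00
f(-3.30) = 1.37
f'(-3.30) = -0.15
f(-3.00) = 1.32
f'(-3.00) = -0.19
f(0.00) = 0.42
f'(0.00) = -0.23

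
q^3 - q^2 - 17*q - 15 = (q - 5)*(q + 1)*(q + 3)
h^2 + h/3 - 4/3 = (h - 1)*(h + 4/3)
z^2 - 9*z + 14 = (z - 7)*(z - 2)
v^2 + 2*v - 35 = (v - 5)*(v + 7)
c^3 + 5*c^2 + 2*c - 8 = (c - 1)*(c + 2)*(c + 4)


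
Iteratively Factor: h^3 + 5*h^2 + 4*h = (h + 4)*(h^2 + h) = (h + 1)*(h + 4)*(h)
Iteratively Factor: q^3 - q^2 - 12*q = (q - 4)*(q^2 + 3*q) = (q - 4)*(q + 3)*(q)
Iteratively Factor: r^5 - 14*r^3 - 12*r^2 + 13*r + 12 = (r + 3)*(r^4 - 3*r^3 - 5*r^2 + 3*r + 4) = (r - 1)*(r + 3)*(r^3 - 2*r^2 - 7*r - 4) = (r - 4)*(r - 1)*(r + 3)*(r^2 + 2*r + 1) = (r - 4)*(r - 1)*(r + 1)*(r + 3)*(r + 1)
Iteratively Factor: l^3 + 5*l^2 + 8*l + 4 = (l + 2)*(l^2 + 3*l + 2) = (l + 2)^2*(l + 1)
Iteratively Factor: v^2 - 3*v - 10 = (v - 5)*(v + 2)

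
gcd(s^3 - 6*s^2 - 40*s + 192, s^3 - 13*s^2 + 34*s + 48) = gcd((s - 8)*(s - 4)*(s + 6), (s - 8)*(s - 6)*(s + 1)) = s - 8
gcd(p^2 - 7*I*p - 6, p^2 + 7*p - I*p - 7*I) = p - I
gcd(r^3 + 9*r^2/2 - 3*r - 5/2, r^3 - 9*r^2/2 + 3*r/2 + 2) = r^2 - r/2 - 1/2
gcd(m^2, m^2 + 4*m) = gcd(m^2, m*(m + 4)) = m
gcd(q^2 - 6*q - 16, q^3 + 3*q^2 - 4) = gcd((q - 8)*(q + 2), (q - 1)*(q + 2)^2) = q + 2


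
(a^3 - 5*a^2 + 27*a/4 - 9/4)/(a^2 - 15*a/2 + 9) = (2*a^2 - 7*a + 3)/(2*(a - 6))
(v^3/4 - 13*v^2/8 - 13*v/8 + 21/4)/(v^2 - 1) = (2*v^3 - 13*v^2 - 13*v + 42)/(8*(v^2 - 1))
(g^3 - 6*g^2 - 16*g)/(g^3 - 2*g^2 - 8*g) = (g - 8)/(g - 4)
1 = 1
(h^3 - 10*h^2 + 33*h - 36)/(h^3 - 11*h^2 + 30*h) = (h^3 - 10*h^2 + 33*h - 36)/(h*(h^2 - 11*h + 30))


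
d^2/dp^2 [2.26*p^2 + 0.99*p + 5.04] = 4.52000000000000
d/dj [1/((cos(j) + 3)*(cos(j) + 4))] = (2*cos(j) + 7)*sin(j)/((cos(j) + 3)^2*(cos(j) + 4)^2)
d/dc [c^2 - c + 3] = 2*c - 1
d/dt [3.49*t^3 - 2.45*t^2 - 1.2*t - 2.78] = 10.47*t^2 - 4.9*t - 1.2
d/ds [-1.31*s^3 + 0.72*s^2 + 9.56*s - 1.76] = -3.93*s^2 + 1.44*s + 9.56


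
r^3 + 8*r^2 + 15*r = r*(r + 3)*(r + 5)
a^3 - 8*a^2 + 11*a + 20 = (a - 5)*(a - 4)*(a + 1)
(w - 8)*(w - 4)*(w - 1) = w^3 - 13*w^2 + 44*w - 32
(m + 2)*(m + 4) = m^2 + 6*m + 8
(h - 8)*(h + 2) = h^2 - 6*h - 16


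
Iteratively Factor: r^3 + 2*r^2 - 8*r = (r + 4)*(r^2 - 2*r) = r*(r + 4)*(r - 2)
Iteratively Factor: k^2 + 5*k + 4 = (k + 4)*(k + 1)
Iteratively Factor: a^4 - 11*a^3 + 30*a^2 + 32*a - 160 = (a - 4)*(a^3 - 7*a^2 + 2*a + 40) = (a - 4)^2*(a^2 - 3*a - 10) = (a - 4)^2*(a + 2)*(a - 5)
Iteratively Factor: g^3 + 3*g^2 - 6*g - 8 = (g + 4)*(g^2 - g - 2) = (g - 2)*(g + 4)*(g + 1)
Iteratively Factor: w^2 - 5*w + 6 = (w - 3)*(w - 2)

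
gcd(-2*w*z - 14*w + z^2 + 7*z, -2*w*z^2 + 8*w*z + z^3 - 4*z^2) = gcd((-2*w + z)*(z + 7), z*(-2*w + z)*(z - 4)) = -2*w + z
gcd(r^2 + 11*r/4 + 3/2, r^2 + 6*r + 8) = r + 2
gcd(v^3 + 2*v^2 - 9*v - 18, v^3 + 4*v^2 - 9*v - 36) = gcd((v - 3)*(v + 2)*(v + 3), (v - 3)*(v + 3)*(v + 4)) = v^2 - 9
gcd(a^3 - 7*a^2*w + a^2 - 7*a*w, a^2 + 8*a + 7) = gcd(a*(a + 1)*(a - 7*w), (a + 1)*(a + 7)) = a + 1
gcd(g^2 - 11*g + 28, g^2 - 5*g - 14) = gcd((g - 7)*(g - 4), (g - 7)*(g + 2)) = g - 7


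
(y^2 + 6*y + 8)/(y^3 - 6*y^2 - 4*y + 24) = (y + 4)/(y^2 - 8*y + 12)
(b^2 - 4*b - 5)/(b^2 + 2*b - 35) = (b + 1)/(b + 7)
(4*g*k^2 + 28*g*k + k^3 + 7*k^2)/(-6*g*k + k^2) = (-4*g*k - 28*g - k^2 - 7*k)/(6*g - k)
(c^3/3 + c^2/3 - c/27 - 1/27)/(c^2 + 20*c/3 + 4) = (9*c^3 + 9*c^2 - c - 1)/(9*(3*c^2 + 20*c + 12))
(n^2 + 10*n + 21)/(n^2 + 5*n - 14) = (n + 3)/(n - 2)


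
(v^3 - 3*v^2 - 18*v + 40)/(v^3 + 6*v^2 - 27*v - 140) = (v - 2)/(v + 7)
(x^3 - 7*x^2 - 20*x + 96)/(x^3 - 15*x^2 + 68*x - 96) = (x + 4)/(x - 4)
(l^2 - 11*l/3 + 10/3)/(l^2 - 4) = (l - 5/3)/(l + 2)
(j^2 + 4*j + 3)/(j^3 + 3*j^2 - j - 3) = 1/(j - 1)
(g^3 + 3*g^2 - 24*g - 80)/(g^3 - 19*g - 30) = (g^2 + 8*g + 16)/(g^2 + 5*g + 6)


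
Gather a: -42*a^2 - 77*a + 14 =-42*a^2 - 77*a + 14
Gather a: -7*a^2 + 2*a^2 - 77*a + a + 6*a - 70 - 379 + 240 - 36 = -5*a^2 - 70*a - 245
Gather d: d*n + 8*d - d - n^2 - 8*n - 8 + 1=d*(n + 7) - n^2 - 8*n - 7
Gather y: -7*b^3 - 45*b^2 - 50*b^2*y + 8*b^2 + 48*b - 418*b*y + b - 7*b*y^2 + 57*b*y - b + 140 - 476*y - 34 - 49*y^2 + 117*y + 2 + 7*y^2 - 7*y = -7*b^3 - 37*b^2 + 48*b + y^2*(-7*b - 42) + y*(-50*b^2 - 361*b - 366) + 108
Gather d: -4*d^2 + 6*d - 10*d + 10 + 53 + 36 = -4*d^2 - 4*d + 99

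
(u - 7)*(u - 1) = u^2 - 8*u + 7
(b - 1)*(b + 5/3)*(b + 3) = b^3 + 11*b^2/3 + b/3 - 5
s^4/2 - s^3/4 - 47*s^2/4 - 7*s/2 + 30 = (s/2 + 1)*(s - 5)*(s - 3/2)*(s + 4)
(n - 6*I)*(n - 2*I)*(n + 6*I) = n^3 - 2*I*n^2 + 36*n - 72*I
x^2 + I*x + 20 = (x - 4*I)*(x + 5*I)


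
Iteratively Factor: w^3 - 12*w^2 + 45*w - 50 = (w - 5)*(w^2 - 7*w + 10) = (w - 5)*(w - 2)*(w - 5)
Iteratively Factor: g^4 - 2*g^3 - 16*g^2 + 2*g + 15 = (g + 3)*(g^3 - 5*g^2 - g + 5) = (g - 1)*(g + 3)*(g^2 - 4*g - 5) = (g - 5)*(g - 1)*(g + 3)*(g + 1)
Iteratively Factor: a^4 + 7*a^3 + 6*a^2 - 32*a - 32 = (a + 1)*(a^3 + 6*a^2 - 32) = (a - 2)*(a + 1)*(a^2 + 8*a + 16) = (a - 2)*(a + 1)*(a + 4)*(a + 4)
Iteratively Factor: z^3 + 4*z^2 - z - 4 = (z - 1)*(z^2 + 5*z + 4) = (z - 1)*(z + 1)*(z + 4)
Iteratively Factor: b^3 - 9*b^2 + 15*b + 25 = (b + 1)*(b^2 - 10*b + 25) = (b - 5)*(b + 1)*(b - 5)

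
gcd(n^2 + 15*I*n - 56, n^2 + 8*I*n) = n + 8*I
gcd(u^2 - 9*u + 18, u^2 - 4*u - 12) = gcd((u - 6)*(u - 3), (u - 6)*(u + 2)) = u - 6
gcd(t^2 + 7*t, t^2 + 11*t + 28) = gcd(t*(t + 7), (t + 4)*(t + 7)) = t + 7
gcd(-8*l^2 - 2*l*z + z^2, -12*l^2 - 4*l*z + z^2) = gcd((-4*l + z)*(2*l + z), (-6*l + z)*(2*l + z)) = 2*l + z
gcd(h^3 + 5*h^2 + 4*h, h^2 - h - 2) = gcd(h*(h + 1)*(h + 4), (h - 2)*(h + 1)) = h + 1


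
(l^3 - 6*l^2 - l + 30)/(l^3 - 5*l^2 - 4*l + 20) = (l - 3)/(l - 2)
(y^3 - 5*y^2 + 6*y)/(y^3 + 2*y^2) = (y^2 - 5*y + 6)/(y*(y + 2))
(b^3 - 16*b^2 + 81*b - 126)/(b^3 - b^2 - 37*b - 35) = (b^2 - 9*b + 18)/(b^2 + 6*b + 5)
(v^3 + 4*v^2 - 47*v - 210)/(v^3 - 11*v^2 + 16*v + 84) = (v^2 + 11*v + 30)/(v^2 - 4*v - 12)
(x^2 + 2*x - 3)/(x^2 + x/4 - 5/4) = 4*(x + 3)/(4*x + 5)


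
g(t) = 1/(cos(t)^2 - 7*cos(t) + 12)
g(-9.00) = 0.05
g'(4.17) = 0.03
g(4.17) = 0.06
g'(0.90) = -0.07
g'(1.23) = -0.06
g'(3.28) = 0.00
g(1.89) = 0.07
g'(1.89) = -0.04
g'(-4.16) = -0.03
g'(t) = (2*sin(t)*cos(t) - 7*sin(t))/(cos(t)^2 - 7*cos(t) + 12)^2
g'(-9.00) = 0.01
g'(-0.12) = 0.02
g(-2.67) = 0.05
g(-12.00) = 0.15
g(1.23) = 0.10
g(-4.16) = 0.06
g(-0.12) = 0.17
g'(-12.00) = -0.06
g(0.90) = 0.12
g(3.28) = 0.05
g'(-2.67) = 0.01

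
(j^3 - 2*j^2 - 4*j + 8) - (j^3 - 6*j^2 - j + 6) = 4*j^2 - 3*j + 2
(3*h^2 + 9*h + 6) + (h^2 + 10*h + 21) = 4*h^2 + 19*h + 27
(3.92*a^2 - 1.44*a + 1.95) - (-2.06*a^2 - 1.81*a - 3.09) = 5.98*a^2 + 0.37*a + 5.04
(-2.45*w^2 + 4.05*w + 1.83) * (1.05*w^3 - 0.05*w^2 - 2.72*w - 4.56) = -2.5725*w^5 + 4.375*w^4 + 8.383*w^3 + 0.0645000000000007*w^2 - 23.4456*w - 8.3448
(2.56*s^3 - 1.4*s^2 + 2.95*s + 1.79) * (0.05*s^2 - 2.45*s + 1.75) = 0.128*s^5 - 6.342*s^4 + 8.0575*s^3 - 9.588*s^2 + 0.777*s + 3.1325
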